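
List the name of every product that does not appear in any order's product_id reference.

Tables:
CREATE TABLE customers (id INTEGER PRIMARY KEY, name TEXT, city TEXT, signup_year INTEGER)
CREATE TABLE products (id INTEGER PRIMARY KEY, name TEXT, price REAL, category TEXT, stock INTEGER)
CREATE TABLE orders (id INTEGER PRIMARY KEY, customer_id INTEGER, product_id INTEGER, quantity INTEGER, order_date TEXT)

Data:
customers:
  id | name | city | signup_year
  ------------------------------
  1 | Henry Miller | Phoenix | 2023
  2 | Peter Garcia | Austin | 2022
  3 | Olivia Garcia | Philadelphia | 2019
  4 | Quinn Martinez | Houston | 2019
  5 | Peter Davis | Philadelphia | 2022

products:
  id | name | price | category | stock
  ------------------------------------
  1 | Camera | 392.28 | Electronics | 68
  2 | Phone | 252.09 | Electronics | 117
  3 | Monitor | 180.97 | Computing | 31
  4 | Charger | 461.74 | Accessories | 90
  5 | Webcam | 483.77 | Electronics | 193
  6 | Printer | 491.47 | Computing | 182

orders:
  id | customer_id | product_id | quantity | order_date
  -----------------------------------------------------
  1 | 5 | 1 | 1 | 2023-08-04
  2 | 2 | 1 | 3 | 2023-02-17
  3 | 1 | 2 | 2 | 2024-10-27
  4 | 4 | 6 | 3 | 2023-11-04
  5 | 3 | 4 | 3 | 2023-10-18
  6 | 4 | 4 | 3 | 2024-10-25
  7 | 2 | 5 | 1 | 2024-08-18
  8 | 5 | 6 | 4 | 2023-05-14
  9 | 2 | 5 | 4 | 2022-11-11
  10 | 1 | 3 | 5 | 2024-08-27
SELECT p.name FROM products p LEFT JOIN orders c ON c.product_id = p.id WHERE c.id IS NULL

Execution result:
(no rows)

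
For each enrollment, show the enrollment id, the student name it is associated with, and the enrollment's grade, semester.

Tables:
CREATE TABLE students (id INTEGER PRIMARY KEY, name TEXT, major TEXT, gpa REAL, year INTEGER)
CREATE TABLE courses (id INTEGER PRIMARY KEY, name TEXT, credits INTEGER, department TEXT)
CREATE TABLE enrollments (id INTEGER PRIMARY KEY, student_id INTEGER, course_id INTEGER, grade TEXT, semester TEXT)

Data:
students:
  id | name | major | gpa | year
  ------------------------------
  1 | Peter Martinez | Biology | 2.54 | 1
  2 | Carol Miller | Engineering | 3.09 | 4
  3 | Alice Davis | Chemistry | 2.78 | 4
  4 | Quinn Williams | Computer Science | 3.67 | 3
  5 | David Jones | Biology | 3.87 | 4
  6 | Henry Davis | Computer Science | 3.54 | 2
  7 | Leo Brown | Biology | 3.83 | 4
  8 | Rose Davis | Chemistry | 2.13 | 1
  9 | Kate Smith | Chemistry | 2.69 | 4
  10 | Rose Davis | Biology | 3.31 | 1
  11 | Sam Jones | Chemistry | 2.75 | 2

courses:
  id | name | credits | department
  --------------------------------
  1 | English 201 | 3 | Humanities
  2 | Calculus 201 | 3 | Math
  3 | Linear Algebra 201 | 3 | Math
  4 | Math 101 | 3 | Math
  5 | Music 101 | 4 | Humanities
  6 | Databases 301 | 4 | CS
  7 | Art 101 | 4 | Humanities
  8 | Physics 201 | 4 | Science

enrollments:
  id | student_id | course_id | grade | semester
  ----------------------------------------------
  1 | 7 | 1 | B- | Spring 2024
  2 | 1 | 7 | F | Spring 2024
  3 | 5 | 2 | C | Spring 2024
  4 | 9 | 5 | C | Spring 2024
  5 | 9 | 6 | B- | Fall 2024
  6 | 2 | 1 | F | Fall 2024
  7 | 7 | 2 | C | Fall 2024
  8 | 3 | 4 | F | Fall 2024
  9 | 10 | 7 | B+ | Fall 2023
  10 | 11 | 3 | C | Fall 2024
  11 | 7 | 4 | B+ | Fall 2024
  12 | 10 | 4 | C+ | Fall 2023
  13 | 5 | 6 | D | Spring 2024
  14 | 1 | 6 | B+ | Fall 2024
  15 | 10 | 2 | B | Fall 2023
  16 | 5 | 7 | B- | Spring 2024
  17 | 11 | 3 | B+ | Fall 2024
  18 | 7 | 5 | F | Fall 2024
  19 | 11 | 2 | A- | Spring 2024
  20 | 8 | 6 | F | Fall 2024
SELECT c.id, p.name AS student, c.grade, c.semester FROM enrollments c JOIN students p ON c.student_id = p.id

Execution result:
id | student | grade | semester
1 | Leo Brown | B- | Spring 2024
2 | Peter Martinez | F | Spring 2024
3 | David Jones | C | Spring 2024
4 | Kate Smith | C | Spring 2024
5 | Kate Smith | B- | Fall 2024
6 | Carol Miller | F | Fall 2024
7 | Leo Brown | C | Fall 2024
8 | Alice Davis | F | Fall 2024
9 | Rose Davis | B+ | Fall 2023
10 | Sam Jones | C | Fall 2024
11 | Leo Brown | B+ | Fall 2024
12 | Rose Davis | C+ | Fall 2023
13 | David Jones | D | Spring 2024
14 | Peter Martinez | B+ | Fall 2024
15 | Rose Davis | B | Fall 2023
16 | David Jones | B- | Spring 2024
17 | Sam Jones | B+ | Fall 2024
18 | Leo Brown | F | Fall 2024
19 | Sam Jones | A- | Spring 2024
20 | Rose Davis | F | Fall 2024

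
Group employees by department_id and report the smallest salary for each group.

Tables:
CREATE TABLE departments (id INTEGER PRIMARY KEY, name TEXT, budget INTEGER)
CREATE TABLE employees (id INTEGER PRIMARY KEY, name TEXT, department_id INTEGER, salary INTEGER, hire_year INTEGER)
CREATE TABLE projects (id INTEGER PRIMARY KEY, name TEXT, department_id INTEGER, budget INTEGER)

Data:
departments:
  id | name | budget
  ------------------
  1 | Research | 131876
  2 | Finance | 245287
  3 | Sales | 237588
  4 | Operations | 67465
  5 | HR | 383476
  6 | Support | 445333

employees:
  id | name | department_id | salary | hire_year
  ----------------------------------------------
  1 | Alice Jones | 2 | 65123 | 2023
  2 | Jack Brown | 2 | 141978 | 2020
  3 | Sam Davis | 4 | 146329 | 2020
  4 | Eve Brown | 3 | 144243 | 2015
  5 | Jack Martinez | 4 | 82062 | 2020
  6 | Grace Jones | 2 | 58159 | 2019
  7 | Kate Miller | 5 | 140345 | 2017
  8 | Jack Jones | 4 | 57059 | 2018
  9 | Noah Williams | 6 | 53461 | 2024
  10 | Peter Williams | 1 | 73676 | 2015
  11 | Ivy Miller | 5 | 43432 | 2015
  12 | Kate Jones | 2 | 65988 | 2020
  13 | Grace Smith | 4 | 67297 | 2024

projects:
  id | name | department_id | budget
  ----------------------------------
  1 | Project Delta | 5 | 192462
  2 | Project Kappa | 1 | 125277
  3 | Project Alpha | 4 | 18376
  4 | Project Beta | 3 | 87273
SELECT department_id, MIN(salary) AS min_salary FROM employees GROUP BY department_id

Execution result:
department_id | min_salary
1 | 73676
2 | 58159
3 | 144243
4 | 57059
5 | 43432
6 | 53461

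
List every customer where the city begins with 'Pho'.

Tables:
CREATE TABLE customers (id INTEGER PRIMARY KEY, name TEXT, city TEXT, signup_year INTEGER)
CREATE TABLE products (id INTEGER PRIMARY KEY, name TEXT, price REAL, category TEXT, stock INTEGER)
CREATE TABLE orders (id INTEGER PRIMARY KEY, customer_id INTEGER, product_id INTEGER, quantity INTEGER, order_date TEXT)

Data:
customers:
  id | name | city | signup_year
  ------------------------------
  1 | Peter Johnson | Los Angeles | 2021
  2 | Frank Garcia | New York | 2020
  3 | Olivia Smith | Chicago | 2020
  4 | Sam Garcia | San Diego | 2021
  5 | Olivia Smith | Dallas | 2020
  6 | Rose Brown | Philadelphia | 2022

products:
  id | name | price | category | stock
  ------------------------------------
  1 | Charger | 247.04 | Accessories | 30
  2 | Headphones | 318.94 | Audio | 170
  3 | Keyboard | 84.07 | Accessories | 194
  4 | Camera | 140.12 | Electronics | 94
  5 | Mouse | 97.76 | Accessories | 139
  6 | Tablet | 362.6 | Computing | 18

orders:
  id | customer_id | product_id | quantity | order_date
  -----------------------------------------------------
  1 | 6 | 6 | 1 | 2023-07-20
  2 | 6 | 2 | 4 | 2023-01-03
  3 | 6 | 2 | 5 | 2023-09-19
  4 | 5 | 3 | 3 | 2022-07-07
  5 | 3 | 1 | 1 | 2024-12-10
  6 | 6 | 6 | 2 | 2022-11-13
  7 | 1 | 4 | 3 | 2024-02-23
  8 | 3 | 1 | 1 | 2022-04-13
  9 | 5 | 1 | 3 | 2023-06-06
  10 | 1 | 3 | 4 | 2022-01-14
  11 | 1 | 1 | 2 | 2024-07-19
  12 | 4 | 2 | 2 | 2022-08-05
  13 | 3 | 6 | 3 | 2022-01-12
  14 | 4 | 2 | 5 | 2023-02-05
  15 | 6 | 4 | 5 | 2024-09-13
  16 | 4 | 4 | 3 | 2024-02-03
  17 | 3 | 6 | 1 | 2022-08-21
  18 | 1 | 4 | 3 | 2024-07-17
SELECT name, city FROM customers WHERE city LIKE 'Pho%'

Execution result:
(no rows)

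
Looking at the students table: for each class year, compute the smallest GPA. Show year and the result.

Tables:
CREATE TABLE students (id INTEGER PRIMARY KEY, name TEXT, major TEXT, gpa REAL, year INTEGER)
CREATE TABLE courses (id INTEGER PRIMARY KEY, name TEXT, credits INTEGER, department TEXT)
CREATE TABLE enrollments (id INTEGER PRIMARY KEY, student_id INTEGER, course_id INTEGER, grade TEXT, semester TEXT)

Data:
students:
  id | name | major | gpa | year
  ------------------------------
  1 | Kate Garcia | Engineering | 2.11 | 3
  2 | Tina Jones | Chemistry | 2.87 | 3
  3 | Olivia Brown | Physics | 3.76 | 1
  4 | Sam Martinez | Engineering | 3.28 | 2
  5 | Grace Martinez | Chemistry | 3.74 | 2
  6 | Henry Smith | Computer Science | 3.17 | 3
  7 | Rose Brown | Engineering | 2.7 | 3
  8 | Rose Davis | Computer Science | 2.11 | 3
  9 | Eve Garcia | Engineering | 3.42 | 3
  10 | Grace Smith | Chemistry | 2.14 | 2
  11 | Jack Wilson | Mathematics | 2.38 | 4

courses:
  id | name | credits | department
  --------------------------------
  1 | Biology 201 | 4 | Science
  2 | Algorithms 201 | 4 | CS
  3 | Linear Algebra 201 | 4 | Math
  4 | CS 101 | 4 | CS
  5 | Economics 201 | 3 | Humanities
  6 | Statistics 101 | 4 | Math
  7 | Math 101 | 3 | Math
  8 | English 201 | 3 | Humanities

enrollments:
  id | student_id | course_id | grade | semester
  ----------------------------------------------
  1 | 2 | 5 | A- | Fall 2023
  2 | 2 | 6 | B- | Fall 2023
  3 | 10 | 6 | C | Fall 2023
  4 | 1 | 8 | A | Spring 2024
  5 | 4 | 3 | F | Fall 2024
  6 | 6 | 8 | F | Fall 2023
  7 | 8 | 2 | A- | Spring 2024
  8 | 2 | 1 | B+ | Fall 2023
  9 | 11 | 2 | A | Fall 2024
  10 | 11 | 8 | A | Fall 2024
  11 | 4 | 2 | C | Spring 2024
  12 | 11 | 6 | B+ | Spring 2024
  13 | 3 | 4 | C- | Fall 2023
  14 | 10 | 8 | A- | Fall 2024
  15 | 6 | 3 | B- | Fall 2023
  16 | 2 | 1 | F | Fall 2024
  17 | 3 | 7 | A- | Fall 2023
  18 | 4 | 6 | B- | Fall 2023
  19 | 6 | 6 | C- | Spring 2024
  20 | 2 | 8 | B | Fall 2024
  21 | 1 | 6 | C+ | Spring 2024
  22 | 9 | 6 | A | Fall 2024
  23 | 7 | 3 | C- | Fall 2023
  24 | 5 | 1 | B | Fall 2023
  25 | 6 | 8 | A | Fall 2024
SELECT year, MIN(gpa) AS min_gpa FROM students GROUP BY year

Execution result:
year | min_gpa
1 | 3.76
2 | 2.14
3 | 2.11
4 | 2.38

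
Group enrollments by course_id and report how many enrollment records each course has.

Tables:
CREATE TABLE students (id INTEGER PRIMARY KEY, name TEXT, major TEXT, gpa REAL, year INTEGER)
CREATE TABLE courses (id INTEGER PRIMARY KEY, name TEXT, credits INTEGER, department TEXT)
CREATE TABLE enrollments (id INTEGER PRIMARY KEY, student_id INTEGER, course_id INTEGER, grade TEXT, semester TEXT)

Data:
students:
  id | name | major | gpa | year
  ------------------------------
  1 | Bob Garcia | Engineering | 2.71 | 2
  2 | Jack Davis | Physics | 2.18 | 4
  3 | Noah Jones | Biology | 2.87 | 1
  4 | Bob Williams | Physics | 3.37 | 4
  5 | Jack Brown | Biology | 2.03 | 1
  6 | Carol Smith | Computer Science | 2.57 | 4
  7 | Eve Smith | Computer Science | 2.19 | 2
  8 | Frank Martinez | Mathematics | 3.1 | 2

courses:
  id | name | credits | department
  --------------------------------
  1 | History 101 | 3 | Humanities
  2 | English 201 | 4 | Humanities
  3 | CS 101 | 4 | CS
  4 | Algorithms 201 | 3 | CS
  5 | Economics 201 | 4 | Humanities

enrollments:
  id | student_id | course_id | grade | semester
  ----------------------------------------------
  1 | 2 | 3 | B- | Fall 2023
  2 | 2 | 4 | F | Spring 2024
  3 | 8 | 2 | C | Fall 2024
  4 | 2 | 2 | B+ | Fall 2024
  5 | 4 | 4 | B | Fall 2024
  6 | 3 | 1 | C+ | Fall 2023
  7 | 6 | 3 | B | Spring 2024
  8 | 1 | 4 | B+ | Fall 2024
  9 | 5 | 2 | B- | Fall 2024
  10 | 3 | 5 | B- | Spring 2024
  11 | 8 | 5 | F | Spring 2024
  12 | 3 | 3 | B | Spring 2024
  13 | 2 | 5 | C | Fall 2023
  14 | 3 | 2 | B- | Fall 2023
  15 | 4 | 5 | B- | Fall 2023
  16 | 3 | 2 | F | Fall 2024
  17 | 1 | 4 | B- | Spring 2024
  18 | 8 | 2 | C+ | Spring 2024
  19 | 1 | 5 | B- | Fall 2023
SELECT course_id, COUNT(*) AS enrollment_count FROM enrollments GROUP BY course_id

Execution result:
course_id | enrollment_count
1 | 1
2 | 6
3 | 3
4 | 4
5 | 5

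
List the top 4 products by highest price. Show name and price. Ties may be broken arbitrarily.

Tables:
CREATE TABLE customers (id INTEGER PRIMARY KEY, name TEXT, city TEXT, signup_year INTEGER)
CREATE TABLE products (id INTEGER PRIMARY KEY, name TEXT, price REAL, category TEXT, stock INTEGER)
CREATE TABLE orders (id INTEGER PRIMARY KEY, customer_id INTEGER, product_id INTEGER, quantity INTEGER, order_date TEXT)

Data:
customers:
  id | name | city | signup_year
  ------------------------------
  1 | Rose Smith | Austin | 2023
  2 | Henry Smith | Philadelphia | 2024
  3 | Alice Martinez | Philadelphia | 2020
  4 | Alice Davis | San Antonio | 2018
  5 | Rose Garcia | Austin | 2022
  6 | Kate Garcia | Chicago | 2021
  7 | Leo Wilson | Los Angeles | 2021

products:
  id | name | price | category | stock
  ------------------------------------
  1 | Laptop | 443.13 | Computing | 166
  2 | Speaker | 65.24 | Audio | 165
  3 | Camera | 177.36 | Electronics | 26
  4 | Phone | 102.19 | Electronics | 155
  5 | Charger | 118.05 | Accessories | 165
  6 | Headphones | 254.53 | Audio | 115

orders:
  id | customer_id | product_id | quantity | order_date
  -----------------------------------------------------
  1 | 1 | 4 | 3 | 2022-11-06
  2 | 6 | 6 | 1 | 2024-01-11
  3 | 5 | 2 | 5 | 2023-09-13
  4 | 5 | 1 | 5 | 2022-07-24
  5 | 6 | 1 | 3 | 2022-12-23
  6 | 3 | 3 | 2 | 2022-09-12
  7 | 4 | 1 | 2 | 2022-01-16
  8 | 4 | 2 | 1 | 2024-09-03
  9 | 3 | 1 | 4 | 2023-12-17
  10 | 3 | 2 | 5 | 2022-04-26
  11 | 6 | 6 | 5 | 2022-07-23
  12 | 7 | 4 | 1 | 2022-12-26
SELECT name, price FROM products ORDER BY price DESC LIMIT 4

Execution result:
name | price
Laptop | 443.13
Headphones | 254.53
Camera | 177.36
Charger | 118.05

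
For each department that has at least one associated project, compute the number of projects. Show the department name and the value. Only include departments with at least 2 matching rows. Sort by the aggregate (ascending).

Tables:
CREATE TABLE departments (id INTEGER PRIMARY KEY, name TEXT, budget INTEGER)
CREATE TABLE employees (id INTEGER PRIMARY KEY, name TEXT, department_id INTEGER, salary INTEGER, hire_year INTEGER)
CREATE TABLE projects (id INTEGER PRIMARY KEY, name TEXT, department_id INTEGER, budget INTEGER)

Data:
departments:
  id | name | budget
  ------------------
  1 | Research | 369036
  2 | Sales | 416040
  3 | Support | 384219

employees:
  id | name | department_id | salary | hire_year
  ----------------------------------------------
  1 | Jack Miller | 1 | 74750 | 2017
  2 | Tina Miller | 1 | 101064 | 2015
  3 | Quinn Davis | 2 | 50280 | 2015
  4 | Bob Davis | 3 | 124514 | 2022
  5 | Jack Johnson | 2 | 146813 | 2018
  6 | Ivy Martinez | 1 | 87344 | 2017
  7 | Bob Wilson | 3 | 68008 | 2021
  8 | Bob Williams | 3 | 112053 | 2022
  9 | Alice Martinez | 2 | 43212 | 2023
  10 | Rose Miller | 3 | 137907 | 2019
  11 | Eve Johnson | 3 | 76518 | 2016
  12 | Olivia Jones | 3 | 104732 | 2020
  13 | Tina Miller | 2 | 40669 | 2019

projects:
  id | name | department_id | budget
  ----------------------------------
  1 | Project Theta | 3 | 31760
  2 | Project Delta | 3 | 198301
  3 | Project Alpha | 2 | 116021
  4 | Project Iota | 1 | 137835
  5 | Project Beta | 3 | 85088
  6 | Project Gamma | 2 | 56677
SELECT p.name, COUNT(*) AS n FROM projects c JOIN departments p ON c.department_id = p.id GROUP BY p.id, p.name HAVING COUNT(*) >= 2 ORDER BY n ASC

Execution result:
name | n
Sales | 2
Support | 3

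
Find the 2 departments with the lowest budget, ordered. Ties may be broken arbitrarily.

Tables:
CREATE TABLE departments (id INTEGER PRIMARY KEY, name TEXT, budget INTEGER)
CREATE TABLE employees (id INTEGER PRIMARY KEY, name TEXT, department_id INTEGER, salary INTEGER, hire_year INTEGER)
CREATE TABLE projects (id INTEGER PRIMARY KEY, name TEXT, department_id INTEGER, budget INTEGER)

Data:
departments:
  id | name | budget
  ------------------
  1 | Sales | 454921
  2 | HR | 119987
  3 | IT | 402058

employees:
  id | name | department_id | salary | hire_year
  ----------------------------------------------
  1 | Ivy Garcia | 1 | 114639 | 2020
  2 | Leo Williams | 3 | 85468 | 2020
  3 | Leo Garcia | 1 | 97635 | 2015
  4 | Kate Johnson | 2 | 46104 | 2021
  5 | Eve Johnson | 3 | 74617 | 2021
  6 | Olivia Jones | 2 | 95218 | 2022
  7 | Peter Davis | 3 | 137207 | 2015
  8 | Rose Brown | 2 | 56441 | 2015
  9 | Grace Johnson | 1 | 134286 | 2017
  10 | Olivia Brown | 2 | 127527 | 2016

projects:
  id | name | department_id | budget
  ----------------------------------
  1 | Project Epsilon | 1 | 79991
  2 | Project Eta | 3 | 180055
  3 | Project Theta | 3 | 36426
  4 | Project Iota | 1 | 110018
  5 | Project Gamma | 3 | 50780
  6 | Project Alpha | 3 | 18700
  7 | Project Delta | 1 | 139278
SELECT name, budget FROM departments ORDER BY budget ASC LIMIT 2

Execution result:
name | budget
HR | 119987
IT | 402058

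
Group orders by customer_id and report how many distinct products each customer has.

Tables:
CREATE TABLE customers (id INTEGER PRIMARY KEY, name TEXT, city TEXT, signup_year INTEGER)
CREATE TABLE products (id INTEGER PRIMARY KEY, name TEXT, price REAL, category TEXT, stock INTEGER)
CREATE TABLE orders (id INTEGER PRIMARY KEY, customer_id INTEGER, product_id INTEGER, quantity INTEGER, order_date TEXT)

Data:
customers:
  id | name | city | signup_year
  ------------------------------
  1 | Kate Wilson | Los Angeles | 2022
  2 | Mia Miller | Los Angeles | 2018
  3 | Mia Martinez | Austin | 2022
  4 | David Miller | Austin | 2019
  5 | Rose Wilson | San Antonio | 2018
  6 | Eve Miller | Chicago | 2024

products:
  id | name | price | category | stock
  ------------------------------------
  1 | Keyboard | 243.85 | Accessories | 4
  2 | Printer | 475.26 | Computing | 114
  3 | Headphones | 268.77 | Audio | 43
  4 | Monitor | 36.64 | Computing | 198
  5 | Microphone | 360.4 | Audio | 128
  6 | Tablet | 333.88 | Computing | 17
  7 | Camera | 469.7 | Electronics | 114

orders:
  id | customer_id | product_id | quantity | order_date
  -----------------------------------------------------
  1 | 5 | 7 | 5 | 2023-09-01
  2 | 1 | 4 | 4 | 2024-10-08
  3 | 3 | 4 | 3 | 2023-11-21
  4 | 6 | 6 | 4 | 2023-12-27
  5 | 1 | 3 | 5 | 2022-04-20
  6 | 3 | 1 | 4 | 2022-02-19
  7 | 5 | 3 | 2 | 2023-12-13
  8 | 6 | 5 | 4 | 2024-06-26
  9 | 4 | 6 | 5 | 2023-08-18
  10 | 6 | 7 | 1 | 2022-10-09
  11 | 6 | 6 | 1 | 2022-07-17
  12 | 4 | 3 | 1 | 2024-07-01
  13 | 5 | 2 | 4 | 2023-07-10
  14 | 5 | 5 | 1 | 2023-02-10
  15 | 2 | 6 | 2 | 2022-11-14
SELECT customer_id, COUNT(DISTINCT product_id) AS distinct_product_count FROM orders GROUP BY customer_id

Execution result:
customer_id | distinct_product_count
1 | 2
2 | 1
3 | 2
4 | 2
5 | 4
6 | 3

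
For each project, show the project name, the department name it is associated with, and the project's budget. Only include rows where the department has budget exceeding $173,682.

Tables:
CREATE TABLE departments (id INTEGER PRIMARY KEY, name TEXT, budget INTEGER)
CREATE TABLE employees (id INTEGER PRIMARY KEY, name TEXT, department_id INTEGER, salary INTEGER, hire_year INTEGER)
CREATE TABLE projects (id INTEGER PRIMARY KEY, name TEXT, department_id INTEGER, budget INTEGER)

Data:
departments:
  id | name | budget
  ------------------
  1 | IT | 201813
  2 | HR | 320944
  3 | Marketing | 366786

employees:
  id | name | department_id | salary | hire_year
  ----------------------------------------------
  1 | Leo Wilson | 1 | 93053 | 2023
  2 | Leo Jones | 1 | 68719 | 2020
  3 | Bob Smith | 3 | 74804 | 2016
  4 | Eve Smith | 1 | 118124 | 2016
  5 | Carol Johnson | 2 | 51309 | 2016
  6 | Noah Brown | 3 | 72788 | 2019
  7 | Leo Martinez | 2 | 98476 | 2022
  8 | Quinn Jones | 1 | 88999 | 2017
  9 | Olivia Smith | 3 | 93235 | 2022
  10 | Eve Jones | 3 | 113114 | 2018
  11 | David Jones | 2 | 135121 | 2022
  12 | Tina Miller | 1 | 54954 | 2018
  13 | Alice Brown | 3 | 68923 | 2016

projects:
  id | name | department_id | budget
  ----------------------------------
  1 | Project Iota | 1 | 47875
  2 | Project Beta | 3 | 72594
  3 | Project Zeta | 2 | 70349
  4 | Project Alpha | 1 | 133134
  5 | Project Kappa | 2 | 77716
SELECT c.name, p.name AS department, c.budget FROM projects c JOIN departments p ON c.department_id = p.id WHERE p.budget > 173682

Execution result:
name | department | budget
Project Iota | IT | 47875
Project Beta | Marketing | 72594
Project Zeta | HR | 70349
Project Alpha | IT | 133134
Project Kappa | HR | 77716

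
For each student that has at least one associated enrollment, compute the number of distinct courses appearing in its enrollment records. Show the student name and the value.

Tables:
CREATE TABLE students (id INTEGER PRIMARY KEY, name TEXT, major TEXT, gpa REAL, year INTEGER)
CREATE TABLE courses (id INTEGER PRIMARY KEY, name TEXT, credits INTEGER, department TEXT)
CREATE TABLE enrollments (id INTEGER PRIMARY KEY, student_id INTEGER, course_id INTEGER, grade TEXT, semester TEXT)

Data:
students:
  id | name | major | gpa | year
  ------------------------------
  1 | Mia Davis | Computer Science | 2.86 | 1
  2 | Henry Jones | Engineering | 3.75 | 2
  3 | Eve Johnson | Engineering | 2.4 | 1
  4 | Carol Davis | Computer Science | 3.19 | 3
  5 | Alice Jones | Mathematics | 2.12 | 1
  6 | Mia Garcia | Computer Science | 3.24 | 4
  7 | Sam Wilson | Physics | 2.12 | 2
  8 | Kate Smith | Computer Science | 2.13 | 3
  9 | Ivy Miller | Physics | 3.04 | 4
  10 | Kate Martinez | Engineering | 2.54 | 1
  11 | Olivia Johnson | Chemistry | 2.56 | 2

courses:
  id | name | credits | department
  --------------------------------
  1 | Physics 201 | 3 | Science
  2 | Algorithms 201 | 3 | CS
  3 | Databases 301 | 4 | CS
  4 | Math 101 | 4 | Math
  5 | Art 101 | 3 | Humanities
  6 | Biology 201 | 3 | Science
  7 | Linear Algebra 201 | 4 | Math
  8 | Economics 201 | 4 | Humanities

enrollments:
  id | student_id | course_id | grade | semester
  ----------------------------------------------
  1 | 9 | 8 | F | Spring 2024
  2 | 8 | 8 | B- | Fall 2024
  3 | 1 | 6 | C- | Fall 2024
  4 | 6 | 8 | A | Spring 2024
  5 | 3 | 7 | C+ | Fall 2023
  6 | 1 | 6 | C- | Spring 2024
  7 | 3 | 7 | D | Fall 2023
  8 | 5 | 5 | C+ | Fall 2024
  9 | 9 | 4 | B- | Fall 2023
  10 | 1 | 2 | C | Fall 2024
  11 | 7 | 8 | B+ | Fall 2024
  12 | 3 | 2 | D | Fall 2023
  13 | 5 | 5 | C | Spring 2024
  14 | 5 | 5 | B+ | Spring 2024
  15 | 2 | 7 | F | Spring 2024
SELECT p.name, COUNT(DISTINCT c.course_id) AS distinct_course_count FROM enrollments c JOIN students p ON c.student_id = p.id GROUP BY p.id, p.name

Execution result:
name | distinct_course_count
Mia Davis | 2
Henry Jones | 1
Eve Johnson | 2
Alice Jones | 1
Mia Garcia | 1
Sam Wilson | 1
Kate Smith | 1
Ivy Miller | 2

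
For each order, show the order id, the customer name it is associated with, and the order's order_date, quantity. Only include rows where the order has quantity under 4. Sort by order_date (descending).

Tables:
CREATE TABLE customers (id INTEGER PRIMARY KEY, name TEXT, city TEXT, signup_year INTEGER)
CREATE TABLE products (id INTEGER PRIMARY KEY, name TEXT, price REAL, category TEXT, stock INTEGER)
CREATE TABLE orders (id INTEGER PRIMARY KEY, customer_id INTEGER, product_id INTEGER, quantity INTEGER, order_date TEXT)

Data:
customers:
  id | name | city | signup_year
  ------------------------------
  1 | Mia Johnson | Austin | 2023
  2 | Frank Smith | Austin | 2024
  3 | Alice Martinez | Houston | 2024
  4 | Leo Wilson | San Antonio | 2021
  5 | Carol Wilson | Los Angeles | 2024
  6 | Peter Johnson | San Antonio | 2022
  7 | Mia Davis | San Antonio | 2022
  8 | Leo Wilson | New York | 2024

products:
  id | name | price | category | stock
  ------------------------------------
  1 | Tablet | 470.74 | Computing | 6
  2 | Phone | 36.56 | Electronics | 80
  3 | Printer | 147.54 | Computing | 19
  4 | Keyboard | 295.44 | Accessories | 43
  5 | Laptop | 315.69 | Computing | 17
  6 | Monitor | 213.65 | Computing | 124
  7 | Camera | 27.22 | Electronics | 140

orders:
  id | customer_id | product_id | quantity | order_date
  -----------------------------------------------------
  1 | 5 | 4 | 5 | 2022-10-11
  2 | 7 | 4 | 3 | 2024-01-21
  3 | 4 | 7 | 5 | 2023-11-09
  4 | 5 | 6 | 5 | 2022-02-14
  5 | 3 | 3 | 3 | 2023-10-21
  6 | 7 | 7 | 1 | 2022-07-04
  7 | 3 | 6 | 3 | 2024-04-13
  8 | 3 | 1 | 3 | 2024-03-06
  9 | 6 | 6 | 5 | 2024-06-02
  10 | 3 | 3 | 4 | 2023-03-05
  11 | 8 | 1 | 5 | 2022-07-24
SELECT c.id, p.name AS customer, c.order_date, c.quantity FROM orders c JOIN customers p ON c.customer_id = p.id WHERE c.quantity < 4 ORDER BY c.order_date DESC

Execution result:
id | customer | order_date | quantity
7 | Alice Martinez | 2024-04-13 | 3
8 | Alice Martinez | 2024-03-06 | 3
2 | Mia Davis | 2024-01-21 | 3
5 | Alice Martinez | 2023-10-21 | 3
6 | Mia Davis | 2022-07-04 | 1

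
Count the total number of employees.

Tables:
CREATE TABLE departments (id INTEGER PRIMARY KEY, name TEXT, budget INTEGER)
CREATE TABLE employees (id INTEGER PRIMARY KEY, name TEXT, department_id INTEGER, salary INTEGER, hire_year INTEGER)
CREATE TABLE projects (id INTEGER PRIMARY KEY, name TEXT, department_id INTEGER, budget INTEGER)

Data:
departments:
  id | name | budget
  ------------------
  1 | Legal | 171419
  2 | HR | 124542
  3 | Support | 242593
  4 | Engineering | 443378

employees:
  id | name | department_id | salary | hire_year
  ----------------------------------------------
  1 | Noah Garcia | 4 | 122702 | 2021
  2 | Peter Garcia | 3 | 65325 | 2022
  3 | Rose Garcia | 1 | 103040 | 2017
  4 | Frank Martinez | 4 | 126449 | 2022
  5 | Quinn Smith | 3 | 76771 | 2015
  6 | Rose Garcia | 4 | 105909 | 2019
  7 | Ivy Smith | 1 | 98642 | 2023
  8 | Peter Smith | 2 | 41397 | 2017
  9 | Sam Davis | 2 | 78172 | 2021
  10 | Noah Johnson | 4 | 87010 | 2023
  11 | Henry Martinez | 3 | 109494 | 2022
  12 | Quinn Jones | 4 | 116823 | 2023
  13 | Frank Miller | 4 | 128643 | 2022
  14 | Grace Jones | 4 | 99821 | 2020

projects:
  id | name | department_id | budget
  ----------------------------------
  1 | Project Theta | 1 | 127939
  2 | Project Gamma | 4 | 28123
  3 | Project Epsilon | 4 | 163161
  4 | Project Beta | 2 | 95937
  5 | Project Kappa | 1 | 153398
SELECT COUNT(*) FROM employees

Execution result:
14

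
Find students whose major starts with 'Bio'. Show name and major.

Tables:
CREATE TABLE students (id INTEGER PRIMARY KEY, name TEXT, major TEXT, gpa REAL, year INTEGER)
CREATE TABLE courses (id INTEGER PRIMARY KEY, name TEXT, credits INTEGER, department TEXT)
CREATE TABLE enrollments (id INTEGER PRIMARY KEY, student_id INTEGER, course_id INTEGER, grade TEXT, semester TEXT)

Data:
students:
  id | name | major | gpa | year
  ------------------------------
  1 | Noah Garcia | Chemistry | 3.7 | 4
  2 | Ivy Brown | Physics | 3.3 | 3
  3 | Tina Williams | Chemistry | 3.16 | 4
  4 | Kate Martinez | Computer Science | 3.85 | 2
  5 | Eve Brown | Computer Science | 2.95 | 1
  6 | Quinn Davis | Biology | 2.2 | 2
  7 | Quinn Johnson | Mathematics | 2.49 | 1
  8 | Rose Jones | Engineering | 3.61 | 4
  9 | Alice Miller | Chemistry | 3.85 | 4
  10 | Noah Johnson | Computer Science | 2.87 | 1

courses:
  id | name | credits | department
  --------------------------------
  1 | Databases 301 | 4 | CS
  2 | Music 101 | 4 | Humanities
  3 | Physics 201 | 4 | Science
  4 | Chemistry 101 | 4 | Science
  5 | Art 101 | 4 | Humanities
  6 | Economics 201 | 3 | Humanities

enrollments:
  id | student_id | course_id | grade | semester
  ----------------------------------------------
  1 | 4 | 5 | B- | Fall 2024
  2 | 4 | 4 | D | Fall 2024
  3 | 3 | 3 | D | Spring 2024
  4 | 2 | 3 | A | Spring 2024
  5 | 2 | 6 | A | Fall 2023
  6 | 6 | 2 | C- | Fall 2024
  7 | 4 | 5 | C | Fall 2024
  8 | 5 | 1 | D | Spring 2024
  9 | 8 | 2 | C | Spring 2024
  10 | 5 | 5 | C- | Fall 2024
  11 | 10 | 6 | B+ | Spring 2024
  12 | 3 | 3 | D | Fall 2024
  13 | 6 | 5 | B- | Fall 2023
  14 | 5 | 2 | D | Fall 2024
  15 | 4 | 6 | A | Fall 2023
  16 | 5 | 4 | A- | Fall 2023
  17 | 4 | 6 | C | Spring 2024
SELECT name, major FROM students WHERE major LIKE 'Bio%'

Execution result:
name | major
Quinn Davis | Biology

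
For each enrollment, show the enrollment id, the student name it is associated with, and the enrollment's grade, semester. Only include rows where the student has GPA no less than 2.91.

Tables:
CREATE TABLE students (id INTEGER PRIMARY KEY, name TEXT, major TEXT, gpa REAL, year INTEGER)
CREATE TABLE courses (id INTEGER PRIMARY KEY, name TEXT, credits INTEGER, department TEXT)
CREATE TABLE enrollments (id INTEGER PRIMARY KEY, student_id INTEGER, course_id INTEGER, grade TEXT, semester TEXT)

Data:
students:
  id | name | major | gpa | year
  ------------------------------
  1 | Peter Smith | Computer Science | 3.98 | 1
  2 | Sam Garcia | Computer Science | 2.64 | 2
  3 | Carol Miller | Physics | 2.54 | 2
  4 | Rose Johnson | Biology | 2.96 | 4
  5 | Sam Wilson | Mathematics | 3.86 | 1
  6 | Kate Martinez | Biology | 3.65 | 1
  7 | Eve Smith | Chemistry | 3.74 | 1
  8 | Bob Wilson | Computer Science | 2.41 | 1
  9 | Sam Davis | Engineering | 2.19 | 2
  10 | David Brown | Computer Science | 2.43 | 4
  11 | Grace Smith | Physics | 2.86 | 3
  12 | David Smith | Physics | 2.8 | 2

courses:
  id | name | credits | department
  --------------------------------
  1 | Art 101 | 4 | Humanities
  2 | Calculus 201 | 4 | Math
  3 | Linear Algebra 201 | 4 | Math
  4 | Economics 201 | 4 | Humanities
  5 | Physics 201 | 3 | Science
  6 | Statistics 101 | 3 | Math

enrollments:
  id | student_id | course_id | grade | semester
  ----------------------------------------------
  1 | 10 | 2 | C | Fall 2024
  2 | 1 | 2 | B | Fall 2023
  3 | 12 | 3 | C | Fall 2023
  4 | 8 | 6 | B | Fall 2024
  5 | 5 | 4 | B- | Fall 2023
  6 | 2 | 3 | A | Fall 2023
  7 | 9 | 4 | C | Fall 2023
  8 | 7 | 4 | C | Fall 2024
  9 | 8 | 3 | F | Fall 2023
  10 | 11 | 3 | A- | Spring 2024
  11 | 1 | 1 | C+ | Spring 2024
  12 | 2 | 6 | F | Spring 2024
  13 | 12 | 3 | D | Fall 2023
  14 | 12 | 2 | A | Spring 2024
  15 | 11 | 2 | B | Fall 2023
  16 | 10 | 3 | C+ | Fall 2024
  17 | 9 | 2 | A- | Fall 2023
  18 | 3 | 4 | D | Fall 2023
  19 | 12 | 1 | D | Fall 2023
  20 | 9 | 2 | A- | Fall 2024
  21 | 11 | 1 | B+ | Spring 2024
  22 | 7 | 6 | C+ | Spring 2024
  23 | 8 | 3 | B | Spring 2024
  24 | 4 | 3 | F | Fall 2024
SELECT c.id, p.name AS student, c.grade, c.semester FROM enrollments c JOIN students p ON c.student_id = p.id WHERE p.gpa >= 2.91

Execution result:
id | student | grade | semester
2 | Peter Smith | B | Fall 2023
5 | Sam Wilson | B- | Fall 2023
8 | Eve Smith | C | Fall 2024
11 | Peter Smith | C+ | Spring 2024
22 | Eve Smith | C+ | Spring 2024
24 | Rose Johnson | F | Fall 2024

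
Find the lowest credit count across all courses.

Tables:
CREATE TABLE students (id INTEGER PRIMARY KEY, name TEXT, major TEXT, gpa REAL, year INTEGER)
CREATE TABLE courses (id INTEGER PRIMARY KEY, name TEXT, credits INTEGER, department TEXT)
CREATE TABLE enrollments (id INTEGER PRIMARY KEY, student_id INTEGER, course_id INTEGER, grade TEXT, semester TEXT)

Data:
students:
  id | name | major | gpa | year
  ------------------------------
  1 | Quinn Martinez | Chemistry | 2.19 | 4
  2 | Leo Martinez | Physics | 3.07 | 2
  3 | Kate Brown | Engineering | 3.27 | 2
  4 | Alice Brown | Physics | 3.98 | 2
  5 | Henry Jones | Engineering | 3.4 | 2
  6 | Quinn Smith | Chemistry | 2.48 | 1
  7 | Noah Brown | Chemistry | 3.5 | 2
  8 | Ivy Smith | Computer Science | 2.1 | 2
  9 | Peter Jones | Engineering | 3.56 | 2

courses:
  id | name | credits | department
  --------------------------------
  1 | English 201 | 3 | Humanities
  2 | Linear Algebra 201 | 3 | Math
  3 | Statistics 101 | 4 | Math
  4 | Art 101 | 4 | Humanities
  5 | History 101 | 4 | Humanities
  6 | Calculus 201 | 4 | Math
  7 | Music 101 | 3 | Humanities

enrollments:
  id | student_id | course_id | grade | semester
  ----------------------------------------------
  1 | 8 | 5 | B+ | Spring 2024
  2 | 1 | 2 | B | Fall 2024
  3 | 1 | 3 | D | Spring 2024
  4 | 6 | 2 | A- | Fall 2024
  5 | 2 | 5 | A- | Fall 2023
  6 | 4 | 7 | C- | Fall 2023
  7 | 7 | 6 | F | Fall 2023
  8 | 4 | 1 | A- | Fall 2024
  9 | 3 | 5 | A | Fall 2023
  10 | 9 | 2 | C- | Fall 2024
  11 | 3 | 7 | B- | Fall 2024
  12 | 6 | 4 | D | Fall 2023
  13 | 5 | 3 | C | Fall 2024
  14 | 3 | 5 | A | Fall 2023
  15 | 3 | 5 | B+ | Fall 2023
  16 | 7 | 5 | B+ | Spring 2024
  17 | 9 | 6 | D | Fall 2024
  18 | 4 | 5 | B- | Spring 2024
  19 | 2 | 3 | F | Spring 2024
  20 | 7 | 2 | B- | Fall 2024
SELECT MIN(credits) FROM courses

Execution result:
3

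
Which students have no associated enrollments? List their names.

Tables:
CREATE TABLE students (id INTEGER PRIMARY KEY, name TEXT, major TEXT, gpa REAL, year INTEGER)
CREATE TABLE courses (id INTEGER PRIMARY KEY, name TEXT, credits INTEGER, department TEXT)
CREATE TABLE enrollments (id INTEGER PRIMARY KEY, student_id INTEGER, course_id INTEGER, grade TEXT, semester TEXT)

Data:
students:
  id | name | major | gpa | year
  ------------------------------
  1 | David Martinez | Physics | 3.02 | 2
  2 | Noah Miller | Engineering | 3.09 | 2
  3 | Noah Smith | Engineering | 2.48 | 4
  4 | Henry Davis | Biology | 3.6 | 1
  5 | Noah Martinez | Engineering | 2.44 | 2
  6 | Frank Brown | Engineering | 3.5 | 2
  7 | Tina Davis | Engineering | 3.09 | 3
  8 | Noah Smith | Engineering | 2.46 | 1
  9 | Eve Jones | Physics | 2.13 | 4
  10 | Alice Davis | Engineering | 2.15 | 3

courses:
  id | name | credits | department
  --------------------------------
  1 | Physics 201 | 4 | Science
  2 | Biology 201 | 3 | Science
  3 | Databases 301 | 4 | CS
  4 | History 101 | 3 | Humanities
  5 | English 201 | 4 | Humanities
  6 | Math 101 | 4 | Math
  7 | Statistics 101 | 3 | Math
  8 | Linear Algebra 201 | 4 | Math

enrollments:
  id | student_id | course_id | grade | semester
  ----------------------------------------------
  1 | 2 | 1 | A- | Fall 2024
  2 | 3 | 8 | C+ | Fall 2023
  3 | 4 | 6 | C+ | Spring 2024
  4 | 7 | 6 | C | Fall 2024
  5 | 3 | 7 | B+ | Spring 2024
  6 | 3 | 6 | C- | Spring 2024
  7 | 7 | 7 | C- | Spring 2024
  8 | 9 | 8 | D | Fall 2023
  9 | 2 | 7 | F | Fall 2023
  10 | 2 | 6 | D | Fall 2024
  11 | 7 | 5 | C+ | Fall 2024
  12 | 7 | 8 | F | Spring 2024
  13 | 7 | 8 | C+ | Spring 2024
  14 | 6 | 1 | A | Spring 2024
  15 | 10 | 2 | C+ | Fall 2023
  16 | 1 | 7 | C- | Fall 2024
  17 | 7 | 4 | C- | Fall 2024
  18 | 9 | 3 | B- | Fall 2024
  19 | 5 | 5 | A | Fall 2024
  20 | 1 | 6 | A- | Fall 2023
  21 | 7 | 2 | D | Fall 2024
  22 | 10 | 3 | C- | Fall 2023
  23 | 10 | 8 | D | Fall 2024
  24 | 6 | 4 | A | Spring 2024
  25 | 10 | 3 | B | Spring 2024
SELECT p.name FROM students p LEFT JOIN enrollments c ON c.student_id = p.id WHERE c.id IS NULL

Execution result:
Noah Smith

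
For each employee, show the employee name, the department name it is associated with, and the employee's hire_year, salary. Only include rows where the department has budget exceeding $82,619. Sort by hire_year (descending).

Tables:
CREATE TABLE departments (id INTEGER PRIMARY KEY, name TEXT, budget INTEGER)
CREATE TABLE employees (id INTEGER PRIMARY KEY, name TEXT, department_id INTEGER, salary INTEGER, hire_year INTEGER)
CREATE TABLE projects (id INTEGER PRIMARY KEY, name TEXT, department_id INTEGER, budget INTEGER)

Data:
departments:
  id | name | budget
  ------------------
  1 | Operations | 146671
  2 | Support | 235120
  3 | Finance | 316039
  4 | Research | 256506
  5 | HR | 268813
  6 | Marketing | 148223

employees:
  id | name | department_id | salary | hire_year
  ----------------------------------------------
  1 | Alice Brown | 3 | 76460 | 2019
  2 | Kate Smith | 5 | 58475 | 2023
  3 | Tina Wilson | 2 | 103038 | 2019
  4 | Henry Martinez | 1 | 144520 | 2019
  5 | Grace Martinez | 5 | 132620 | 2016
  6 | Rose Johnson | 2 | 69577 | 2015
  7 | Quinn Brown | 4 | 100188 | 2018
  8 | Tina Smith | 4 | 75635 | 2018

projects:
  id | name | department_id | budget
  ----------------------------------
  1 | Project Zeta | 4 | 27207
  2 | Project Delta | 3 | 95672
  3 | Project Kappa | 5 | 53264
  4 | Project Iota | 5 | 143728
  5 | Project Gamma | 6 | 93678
SELECT c.name, p.name AS department, c.hire_year, c.salary FROM employees c JOIN departments p ON c.department_id = p.id WHERE p.budget > 82619 ORDER BY c.hire_year DESC

Execution result:
name | department | hire_year | salary
Kate Smith | HR | 2023 | 58475
Alice Brown | Finance | 2019 | 76460
Tina Wilson | Support | 2019 | 103038
Henry Martinez | Operations | 2019 | 144520
Quinn Brown | Research | 2018 | 100188
Tina Smith | Research | 2018 | 75635
Grace Martinez | HR | 2016 | 132620
Rose Johnson | Support | 2015 | 69577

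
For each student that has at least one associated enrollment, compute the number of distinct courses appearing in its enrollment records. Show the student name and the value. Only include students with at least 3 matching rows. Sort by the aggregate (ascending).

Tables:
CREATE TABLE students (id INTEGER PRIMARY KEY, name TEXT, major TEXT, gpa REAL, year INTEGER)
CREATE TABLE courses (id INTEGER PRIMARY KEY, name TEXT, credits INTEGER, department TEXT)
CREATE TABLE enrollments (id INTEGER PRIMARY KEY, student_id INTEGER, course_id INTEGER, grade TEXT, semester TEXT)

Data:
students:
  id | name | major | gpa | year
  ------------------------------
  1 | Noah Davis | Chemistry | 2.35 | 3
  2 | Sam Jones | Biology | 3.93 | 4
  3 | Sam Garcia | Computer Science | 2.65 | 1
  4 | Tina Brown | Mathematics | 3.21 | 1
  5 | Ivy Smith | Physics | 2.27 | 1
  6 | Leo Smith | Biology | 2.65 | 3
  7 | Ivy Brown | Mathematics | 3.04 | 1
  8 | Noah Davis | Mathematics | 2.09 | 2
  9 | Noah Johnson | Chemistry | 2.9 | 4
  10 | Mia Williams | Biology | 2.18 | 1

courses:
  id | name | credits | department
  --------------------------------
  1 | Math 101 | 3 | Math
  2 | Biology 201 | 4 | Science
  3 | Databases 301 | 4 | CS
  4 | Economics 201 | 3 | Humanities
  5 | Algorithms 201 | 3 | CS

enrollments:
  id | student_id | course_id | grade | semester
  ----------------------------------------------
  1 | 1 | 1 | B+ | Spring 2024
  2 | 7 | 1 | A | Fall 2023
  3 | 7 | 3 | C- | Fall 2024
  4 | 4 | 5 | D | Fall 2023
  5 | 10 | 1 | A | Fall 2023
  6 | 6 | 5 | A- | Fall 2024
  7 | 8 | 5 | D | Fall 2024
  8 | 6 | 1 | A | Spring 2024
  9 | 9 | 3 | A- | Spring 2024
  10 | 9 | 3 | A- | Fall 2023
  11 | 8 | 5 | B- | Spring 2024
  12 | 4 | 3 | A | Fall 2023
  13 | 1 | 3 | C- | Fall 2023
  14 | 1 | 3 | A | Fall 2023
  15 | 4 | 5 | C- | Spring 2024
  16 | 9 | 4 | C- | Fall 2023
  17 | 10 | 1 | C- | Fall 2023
SELECT p.name, COUNT(DISTINCT c.course_id) AS distinct_course_count FROM enrollments c JOIN students p ON c.student_id = p.id GROUP BY p.id, p.name HAVING COUNT(*) >= 3 ORDER BY distinct_course_count ASC

Execution result:
name | distinct_course_count
Noah Davis | 2
Tina Brown | 2
Noah Johnson | 2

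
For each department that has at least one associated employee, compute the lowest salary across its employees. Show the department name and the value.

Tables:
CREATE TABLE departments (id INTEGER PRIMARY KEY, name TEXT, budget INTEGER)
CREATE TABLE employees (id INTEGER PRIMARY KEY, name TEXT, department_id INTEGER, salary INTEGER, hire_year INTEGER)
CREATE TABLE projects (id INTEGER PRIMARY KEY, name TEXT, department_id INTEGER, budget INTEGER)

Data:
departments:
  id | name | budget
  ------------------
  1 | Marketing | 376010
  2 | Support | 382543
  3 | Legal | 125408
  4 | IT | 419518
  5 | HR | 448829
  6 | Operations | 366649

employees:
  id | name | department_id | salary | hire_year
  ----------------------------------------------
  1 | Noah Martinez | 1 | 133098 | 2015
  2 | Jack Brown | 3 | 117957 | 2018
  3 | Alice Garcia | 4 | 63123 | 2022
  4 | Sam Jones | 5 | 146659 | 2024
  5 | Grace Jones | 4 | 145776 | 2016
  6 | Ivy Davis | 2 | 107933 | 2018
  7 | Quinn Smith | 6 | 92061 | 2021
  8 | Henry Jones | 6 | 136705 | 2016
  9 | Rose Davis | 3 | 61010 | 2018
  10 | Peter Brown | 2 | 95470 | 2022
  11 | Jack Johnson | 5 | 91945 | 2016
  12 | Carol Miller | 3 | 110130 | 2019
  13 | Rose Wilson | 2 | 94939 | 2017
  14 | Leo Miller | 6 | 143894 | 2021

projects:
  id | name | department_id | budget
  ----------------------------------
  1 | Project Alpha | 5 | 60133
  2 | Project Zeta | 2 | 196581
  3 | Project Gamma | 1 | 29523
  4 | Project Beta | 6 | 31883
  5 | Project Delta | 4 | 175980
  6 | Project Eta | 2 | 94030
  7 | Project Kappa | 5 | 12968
SELECT p.name, MIN(c.salary) AS min_salary FROM employees c JOIN departments p ON c.department_id = p.id GROUP BY p.id, p.name

Execution result:
name | min_salary
Marketing | 133098
Support | 94939
Legal | 61010
IT | 63123
HR | 91945
Operations | 92061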